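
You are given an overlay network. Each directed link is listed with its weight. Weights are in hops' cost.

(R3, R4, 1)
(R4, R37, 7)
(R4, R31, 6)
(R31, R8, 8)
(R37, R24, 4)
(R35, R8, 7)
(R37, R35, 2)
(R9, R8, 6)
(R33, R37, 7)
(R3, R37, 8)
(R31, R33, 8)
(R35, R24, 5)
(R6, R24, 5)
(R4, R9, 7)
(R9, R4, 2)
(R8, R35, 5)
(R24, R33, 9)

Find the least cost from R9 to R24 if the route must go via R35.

16 hops' cost

Best R9 to R35: R9–R8–R35 costing 11
Best R35 to R24: R35–R24 costing 5
Total via R35: 11 + 5 = 16 hops' cost.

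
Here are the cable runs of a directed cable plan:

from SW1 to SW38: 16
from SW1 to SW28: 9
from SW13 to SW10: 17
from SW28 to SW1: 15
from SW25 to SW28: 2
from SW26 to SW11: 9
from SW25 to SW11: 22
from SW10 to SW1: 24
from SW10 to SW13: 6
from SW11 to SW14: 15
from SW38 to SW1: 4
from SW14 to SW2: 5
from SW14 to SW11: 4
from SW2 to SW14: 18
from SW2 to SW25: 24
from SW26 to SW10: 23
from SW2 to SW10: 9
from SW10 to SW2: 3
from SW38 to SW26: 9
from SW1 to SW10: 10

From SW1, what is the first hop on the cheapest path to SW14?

SW10

Compare a few routes:
SW1 → SW38 → SW26 → SW11 → SW14: 16+9+9+15 = 49
SW1 → SW10 → SW2 → SW14: 10+3+18 = 31
Cheapest is SW1 → SW10 → SW2 → SW14 at 31.
So from SW1 the first move is to SW10.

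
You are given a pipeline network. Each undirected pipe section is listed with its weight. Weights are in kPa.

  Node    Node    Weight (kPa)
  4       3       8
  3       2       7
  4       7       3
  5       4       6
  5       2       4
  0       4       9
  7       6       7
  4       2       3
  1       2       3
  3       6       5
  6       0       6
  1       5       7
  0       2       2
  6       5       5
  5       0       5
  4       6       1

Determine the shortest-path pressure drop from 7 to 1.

9 kPa

Candidate routes:
7 - 4 - 6 - 0 - 2 - 1: 3+1+6+2+3 = 15
7 - 4 - 2 - 1: 3+3+3 = 9
7 - 6 - 4 - 2 - 1: 7+1+3+3 = 14
The minimum is 9 kPa via 7 - 4 - 2 - 1.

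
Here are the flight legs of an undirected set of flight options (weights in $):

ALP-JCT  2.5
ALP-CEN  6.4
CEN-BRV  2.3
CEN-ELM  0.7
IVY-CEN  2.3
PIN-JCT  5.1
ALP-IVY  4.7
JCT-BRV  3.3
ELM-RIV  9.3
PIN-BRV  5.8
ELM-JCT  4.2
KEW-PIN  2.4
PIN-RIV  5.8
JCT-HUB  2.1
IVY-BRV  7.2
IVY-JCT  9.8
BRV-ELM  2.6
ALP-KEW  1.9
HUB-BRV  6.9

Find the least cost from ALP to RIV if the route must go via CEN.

Best ALP to CEN: ALP–CEN costing 6.4
Shortest CEN→RIV: CEN–ELM–RIV = 10
Total via CEN: 6.4 + 10 = $16.4.

$16.4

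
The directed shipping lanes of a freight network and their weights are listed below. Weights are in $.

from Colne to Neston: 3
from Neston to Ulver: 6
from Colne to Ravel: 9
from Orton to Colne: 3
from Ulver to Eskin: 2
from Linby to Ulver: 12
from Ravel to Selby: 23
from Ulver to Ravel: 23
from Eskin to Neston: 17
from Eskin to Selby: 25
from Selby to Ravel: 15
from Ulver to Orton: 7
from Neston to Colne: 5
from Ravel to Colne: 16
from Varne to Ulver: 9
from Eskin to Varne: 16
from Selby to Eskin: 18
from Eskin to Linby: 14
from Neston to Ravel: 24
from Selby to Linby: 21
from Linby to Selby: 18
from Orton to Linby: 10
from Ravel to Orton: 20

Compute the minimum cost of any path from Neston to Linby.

Settle nodes by increasing distance from Neston:
Neston: 0
Colne: 5  (via Neston)
Ulver: 6  (via Neston)
Eskin: 8  (via Ulver)
Orton: 13  (via Ulver)
Ravel: 14  (via Colne)
Linby: 22  (via Eskin)
Shortest route: Neston–Ulver–Eskin–Linby = $22.

$22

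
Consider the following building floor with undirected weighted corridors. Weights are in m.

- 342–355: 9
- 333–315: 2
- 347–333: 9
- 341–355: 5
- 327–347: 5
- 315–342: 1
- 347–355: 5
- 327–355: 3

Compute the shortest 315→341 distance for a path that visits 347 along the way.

21 m

Best 315 to 347: 315–333–347 costing 11
Shortest 347→341: 347–355–341 = 10
Total via 347: 11 + 10 = 21 m.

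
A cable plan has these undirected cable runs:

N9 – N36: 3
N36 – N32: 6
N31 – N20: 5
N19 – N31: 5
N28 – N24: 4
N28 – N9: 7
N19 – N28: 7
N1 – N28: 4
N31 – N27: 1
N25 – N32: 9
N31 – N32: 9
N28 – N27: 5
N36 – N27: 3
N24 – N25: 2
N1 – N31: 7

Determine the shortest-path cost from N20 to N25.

17

Candidate routes:
N20 - N31 - N32 - N25: 5+9+9 = 23
N20 - N31 - N1 - N28 - N24 - N25: 5+7+4+4+2 = 22
N20 - N31 - N27 - N28 - N24 - N25: 5+1+5+4+2 = 17
The minimum is 17 via N20 - N31 - N27 - N28 - N24 - N25.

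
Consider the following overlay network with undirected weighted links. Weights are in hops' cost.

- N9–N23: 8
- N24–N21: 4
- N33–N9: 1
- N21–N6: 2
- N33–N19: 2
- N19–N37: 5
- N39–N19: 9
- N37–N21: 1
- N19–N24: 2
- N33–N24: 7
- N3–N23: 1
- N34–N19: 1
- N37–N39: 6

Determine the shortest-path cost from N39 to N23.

20 hops' cost

Compare a few routes:
N39–N37–N21–N24–N19–N33–N9–N23: 6+1+4+2+2+1+8 = 24
N39–N37–N19–N33–N9–N23: 6+5+2+1+8 = 22
N39–N19–N33–N9–N23: 9+2+1+8 = 20
The minimum is 20 hops' cost via N39–N19–N33–N9–N23.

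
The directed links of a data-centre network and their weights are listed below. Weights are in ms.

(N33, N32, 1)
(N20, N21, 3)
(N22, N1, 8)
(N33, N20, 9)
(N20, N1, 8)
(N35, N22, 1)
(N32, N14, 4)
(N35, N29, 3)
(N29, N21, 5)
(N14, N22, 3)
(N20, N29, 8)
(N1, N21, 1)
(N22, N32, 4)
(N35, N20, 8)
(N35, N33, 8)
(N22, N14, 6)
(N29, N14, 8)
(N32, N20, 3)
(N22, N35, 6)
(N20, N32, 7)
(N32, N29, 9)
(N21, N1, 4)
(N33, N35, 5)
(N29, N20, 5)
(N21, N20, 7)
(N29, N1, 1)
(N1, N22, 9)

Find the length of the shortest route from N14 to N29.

12 ms

Enumerating some paths:
N14–N22–N32–N29: 3+4+9 = 16
N14–N22–N35–N29: 3+6+3 = 12
N14–N22–N32–N20–N29: 3+4+3+8 = 18
Cheapest is N14–N22–N35–N29 at 12 ms.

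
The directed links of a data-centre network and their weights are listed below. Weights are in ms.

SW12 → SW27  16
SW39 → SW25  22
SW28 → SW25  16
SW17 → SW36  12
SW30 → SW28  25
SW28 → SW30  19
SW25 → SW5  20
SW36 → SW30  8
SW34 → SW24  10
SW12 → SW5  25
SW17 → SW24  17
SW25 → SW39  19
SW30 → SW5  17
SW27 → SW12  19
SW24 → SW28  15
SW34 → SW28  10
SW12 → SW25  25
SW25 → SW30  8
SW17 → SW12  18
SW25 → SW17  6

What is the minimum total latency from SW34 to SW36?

Enumerating some paths:
SW34 - SW24 - SW28 - SW25 - SW17 - SW36: 10+15+16+6+12 = 59
SW34 - SW28 - SW25 - SW17 - SW36: 10+16+6+12 = 44
Cheapest is SW34 - SW28 - SW25 - SW17 - SW36 at 44 ms.

44 ms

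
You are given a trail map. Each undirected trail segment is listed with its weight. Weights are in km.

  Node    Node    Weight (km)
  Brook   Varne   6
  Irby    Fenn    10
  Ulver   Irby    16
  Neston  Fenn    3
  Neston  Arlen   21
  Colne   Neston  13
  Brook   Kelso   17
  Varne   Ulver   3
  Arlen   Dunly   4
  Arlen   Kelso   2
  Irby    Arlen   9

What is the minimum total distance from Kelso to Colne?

Running Dijkstra from Kelso:
Kelso: 0
Arlen: 2  (via Kelso)
Dunly: 6  (via Arlen)
Irby: 11  (via Arlen)
Brook: 17  (via Kelso)
Fenn: 21  (via Irby)
Varne: 23  (via Brook)
Neston: 23  (via Arlen)
Ulver: 26  (via Varne)
Colne: 36  (via Neston)
Shortest route: Kelso–Arlen–Neston–Colne = 36 km.

36 km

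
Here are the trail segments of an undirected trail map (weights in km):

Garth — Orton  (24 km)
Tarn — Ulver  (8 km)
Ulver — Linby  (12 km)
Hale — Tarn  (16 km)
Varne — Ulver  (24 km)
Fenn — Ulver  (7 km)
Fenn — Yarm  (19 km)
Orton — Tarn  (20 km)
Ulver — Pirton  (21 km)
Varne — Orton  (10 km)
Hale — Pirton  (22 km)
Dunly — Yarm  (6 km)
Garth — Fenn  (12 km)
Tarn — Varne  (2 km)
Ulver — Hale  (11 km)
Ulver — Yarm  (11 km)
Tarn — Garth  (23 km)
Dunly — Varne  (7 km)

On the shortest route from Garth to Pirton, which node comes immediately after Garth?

Fenn

Compare a few routes:
Garth–Fenn–Ulver–Hale–Pirton: 12+7+11+22 = 52
Garth–Fenn–Ulver–Pirton: 12+7+21 = 40
The minimum is 40 km via Garth–Fenn–Ulver–Pirton.
So from Garth the first move is to Fenn.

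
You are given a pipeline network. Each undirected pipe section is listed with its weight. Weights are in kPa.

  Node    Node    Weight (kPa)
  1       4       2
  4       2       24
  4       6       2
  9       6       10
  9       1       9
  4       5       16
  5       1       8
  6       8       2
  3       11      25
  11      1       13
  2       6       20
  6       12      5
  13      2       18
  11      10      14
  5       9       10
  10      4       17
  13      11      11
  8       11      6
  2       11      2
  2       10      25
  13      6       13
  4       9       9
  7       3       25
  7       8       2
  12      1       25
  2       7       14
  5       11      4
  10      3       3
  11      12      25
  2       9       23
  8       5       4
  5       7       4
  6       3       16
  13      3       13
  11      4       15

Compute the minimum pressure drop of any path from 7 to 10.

22 kPa

Compare a few routes:
7 - 8 - 11 - 10: 2+6+14 = 22
7 - 8 - 6 - 4 - 10: 2+2+2+17 = 23
7 - 8 - 6 - 3 - 10: 2+2+16+3 = 23
7 - 8 - 5 - 11 - 10: 2+4+4+14 = 24
The minimum is 22 kPa via 7 - 8 - 11 - 10.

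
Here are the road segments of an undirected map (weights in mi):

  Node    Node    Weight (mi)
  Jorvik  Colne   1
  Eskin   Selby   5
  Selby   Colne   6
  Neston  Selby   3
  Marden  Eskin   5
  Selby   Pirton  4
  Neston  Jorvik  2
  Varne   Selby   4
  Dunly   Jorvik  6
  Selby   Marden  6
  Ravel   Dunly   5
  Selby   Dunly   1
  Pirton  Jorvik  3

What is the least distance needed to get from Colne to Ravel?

Running Dijkstra from Colne:
Colne: 0
Jorvik: 1  (via Colne)
Neston: 3  (via Jorvik)
Pirton: 4  (via Jorvik)
Selby: 6  (via Colne)
Dunly: 7  (via Jorvik)
Varne: 10  (via Selby)
Eskin: 11  (via Selby)
Ravel: 12  (via Dunly)
Shortest route: Colne → Jorvik → Dunly → Ravel = 12 mi.

12 mi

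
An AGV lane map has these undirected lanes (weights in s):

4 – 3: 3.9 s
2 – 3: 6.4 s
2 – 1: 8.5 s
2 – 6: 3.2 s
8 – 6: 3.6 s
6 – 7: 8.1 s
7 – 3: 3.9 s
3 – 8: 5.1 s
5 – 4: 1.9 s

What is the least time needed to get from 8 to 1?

Shortest distances from 8:
8: 0
6: 3.6  (via 8)
3: 5.1  (via 8)
2: 6.8  (via 6)
4: 9  (via 3)
7: 9  (via 3)
5: 10.9  (via 4)
1: 15.3  (via 2)
Shortest route: 8 → 6 → 2 → 1 = 15.3 s.

15.3 s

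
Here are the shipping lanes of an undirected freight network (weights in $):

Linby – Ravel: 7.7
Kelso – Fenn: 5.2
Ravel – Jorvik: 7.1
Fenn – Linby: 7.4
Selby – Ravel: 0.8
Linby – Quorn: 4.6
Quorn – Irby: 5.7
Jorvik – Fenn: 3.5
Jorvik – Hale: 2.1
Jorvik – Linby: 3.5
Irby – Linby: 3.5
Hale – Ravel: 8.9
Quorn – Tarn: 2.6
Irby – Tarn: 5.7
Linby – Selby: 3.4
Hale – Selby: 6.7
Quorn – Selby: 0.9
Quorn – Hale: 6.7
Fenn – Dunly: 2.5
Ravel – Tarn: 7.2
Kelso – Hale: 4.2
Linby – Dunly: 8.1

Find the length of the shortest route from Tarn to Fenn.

Candidate routes:
Tarn–Quorn–Selby–Linby–Jorvik–Fenn: 2.6+0.9+3.4+3.5+3.5 = 13.9
Tarn–Quorn–Linby–Jorvik–Fenn: 2.6+4.6+3.5+3.5 = 14.2
Tarn–Quorn–Selby–Linby–Fenn: 2.6+0.9+3.4+7.4 = 14.3
Cheapest is Tarn–Quorn–Selby–Linby–Jorvik–Fenn at $13.9.

$13.9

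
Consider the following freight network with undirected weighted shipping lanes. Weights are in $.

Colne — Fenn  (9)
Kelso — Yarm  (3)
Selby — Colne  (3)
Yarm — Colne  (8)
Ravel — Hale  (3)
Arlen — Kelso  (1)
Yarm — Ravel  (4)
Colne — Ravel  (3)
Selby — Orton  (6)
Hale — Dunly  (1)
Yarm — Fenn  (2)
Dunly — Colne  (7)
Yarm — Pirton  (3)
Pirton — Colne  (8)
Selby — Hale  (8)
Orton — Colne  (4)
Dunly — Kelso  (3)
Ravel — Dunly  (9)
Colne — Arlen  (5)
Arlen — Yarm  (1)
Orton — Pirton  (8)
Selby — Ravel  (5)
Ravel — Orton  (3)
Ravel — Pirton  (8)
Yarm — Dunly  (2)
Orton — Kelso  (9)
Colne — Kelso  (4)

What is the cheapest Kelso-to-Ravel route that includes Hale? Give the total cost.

$7

Best Kelso to Hale: Kelso → Dunly → Hale costing 4
Best Hale to Ravel: Hale → Ravel costing 3
Total via Hale: 4 + 3 = $7.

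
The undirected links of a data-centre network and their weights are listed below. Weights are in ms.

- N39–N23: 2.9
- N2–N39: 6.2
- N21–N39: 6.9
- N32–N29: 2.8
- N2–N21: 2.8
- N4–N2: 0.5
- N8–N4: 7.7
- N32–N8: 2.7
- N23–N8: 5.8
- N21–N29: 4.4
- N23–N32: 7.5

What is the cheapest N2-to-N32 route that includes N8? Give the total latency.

10.9 ms

Shortest N2→N8: N2 → N4 → N8 = 8.2
Best N8 to N32: N8 → N32 costing 2.7
Total via N8: 8.2 + 2.7 = 10.9 ms.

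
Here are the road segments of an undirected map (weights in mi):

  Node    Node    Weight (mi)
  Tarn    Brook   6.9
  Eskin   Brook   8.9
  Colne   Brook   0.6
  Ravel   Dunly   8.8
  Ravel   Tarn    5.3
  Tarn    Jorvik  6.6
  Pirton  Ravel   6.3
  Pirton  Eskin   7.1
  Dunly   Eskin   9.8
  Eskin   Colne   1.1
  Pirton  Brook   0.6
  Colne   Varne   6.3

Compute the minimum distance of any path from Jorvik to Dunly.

Shortest distances from Jorvik:
Jorvik: 0
Tarn: 6.6  (via Jorvik)
Ravel: 11.9  (via Tarn)
Brook: 13.5  (via Tarn)
Pirton: 14.1  (via Brook)
Colne: 14.1  (via Brook)
Eskin: 15.2  (via Colne)
Varne: 20.4  (via Colne)
Dunly: 20.7  (via Ravel)
Shortest route: Jorvik → Tarn → Ravel → Dunly = 20.7 mi.

20.7 mi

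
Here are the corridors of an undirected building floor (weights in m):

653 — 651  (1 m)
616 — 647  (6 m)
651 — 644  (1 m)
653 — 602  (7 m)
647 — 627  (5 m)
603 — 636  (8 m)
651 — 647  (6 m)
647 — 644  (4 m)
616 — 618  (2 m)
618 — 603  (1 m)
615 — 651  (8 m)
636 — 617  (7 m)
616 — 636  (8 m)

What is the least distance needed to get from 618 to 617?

16 m

Running Dijkstra from 618:
618: 0
603: 1  (via 618)
616: 2  (via 618)
647: 8  (via 616)
636: 9  (via 603)
644: 12  (via 647)
651: 13  (via 644)
627: 13  (via 647)
653: 14  (via 651)
617: 16  (via 636)
Shortest route: 618–603–636–617 = 16 m.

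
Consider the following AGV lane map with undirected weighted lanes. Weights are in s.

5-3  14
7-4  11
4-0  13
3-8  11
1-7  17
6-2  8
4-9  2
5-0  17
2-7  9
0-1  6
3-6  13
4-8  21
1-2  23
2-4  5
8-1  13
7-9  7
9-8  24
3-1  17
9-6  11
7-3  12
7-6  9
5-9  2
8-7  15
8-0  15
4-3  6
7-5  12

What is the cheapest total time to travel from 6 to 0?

Enumerating some paths:
6 - 7 - 9 - 4 - 0: 9+7+2+13 = 31
6 - 2 - 4 - 0: 8+5+13 = 26
6 - 9 - 5 - 0: 11+2+17 = 30
6 - 7 - 1 - 0: 9+17+6 = 32
Cheapest is 6 - 2 - 4 - 0 at 26 s.

26 s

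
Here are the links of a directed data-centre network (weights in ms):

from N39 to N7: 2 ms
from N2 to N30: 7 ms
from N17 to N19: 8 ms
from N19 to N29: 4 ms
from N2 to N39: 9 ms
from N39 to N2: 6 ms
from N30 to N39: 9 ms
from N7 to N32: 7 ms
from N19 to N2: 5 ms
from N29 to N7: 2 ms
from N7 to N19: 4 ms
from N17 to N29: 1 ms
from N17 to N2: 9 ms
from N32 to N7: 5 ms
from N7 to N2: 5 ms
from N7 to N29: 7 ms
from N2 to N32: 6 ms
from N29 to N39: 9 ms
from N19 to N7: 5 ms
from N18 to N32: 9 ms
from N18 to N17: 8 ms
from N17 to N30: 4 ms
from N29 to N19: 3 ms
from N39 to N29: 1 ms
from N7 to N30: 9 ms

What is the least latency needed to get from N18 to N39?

18 ms

Running Dijkstra from N18:
N18: 0
N17: 8  (via N18)
N32: 9  (via N18)
N29: 9  (via N17)
N7: 11  (via N29)
N19: 12  (via N29)
N30: 12  (via N17)
N2: 16  (via N7)
N39: 18  (via N29)
Shortest route: N18–N17–N29–N39 = 18 ms.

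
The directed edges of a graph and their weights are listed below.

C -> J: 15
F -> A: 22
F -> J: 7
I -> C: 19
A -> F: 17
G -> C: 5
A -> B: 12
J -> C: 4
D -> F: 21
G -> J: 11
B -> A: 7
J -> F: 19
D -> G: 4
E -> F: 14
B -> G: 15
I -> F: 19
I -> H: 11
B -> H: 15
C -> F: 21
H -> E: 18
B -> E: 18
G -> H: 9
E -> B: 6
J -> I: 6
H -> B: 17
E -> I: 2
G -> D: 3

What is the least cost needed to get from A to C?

28

Shortest distances from A:
A: 0
B: 12  (via A)
F: 17  (via A)
J: 24  (via F)
G: 27  (via B)
H: 27  (via B)
C: 28  (via J)
Shortest route: A → F → J → C = 28.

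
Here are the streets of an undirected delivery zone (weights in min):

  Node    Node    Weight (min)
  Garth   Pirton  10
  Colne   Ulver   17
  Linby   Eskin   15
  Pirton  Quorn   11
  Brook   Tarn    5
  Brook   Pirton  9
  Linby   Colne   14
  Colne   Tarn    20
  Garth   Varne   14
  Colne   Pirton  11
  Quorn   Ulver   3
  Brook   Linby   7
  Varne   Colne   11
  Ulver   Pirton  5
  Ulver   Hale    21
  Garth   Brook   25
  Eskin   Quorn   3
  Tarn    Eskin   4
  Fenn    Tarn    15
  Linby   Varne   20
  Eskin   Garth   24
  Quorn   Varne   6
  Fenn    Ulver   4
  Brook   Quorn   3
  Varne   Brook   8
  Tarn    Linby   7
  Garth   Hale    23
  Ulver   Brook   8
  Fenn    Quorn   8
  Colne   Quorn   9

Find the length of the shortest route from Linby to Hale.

Running Dijkstra from Linby:
Linby: 0
Tarn: 7  (via Linby)
Brook: 7  (via Linby)
Quorn: 10  (via Brook)
Eskin: 11  (via Tarn)
Ulver: 13  (via Quorn)
Colne: 14  (via Linby)
Varne: 15  (via Brook)
Pirton: 16  (via Brook)
Fenn: 17  (via Ulver)
Garth: 26  (via Pirton)
Hale: 34  (via Ulver)
Shortest route: Linby–Brook–Quorn–Ulver–Hale = 34 min.

34 min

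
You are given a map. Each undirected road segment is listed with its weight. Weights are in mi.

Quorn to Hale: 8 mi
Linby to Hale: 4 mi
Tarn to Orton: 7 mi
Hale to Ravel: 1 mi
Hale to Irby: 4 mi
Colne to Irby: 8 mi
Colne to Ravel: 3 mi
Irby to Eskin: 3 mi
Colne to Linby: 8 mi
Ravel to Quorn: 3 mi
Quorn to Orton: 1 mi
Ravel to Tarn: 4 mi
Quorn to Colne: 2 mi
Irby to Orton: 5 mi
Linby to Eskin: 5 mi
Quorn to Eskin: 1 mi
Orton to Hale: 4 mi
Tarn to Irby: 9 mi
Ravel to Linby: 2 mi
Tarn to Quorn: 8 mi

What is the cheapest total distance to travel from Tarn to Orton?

7 mi

Shortest distances from Tarn:
Tarn: 0
Ravel: 4  (via Tarn)
Hale: 5  (via Ravel)
Linby: 6  (via Ravel)
Orton: 7  (via Tarn)
Shortest route: Tarn–Orton = 7 mi.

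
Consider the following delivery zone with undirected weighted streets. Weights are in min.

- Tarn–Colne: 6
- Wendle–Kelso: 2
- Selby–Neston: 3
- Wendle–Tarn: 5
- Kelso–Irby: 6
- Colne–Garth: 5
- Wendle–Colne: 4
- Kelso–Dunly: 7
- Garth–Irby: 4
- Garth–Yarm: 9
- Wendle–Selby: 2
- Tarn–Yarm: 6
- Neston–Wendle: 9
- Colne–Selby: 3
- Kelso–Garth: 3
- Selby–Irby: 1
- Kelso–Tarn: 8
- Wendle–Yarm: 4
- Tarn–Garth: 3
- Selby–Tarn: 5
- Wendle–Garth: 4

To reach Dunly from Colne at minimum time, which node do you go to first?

Wendle

Compare a few routes:
Colne - Selby - Wendle - Kelso - Dunly: 3+2+2+7 = 14
Colne - Selby - Irby - Kelso - Dunly: 3+1+6+7 = 17
Colne - Garth - Kelso - Dunly: 5+3+7 = 15
Colne - Wendle - Kelso - Dunly: 4+2+7 = 13
The minimum is 13 min via Colne - Wendle - Kelso - Dunly.
So from Colne the first move is to Wendle.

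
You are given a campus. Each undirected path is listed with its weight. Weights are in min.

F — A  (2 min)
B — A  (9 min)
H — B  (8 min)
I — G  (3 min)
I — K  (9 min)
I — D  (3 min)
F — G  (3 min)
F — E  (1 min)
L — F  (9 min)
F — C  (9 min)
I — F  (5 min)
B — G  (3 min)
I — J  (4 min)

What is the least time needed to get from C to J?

18 min

Shortest distances from C:
C: 0
F: 9  (via C)
E: 10  (via F)
A: 11  (via F)
G: 12  (via F)
I: 14  (via F)
B: 15  (via G)
D: 17  (via I)
J: 18  (via I)
Shortest route: C → F → I → J = 18 min.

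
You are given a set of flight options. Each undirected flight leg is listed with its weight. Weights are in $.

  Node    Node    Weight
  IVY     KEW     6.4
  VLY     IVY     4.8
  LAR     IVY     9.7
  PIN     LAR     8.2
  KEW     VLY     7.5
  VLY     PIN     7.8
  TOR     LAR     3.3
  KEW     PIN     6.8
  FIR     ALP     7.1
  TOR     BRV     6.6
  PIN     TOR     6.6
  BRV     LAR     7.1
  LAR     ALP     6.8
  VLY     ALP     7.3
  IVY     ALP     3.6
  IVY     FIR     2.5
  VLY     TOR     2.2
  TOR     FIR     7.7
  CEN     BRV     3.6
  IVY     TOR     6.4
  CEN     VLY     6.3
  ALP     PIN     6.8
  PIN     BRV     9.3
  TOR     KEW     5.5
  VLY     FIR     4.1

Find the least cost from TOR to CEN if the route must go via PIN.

$19.5

Best TOR to PIN: TOR–PIN costing 6.6
Shortest PIN→CEN: PIN–BRV–CEN = 12.9
Total via PIN: 6.6 + 12.9 = $19.5.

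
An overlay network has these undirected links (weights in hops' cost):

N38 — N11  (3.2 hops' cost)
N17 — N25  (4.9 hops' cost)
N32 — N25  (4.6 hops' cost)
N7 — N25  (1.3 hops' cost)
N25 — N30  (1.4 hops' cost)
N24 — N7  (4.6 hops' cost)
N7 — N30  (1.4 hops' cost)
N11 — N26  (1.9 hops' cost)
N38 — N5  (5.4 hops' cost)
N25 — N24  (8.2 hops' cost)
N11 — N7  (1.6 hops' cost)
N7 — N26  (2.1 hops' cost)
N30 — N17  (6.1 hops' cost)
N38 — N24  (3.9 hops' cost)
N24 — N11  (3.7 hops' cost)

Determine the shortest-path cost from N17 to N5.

16.4 hops' cost

Compare a few routes:
N17 - N25 - N7 - N11 - N38 - N5: 4.9+1.3+1.6+3.2+5.4 = 16.4
N17 - N30 - N7 - N11 - N38 - N5: 6.1+1.4+1.6+3.2+5.4 = 17.7
N17 - N25 - N30 - N7 - N11 - N38 - N5: 4.9+1.4+1.4+1.6+3.2+5.4 = 17.9
N17 - N25 - N7 - N26 - N11 - N38 - N5: 4.9+1.3+2.1+1.9+3.2+5.4 = 18.8
The minimum is 16.4 hops' cost via N17 - N25 - N7 - N11 - N38 - N5.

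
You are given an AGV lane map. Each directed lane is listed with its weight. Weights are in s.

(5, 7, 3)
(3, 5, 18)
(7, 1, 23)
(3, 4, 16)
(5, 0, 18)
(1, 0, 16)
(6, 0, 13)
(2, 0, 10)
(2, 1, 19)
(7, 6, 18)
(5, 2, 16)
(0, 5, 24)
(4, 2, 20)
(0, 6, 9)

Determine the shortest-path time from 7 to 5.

Running Dijkstra from 7:
7: 0
6: 18  (via 7)
1: 23  (via 7)
0: 31  (via 6)
5: 55  (via 0)
Shortest route: 7–6–0–5 = 55 s.

55 s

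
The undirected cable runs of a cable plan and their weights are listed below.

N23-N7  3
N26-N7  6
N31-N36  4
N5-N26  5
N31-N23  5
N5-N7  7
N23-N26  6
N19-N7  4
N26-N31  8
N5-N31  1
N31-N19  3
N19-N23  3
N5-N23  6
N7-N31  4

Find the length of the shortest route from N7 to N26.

6

Compare a few routes:
N7 - N23 - N26: 3+6 = 9
N7 - N26: 6 = 6
The minimum is 6 via N7 - N26.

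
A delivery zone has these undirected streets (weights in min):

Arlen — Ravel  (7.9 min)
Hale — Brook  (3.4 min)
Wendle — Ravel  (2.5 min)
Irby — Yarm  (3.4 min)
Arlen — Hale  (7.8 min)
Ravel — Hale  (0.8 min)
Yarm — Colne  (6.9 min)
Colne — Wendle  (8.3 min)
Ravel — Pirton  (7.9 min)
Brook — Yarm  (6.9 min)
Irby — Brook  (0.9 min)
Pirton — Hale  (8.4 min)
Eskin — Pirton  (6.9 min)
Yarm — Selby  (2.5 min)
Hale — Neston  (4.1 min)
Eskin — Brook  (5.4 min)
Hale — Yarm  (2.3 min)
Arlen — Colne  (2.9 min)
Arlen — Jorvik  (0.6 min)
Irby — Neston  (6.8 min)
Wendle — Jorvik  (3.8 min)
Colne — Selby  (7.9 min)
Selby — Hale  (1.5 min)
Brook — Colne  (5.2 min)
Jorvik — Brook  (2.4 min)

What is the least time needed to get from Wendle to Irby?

7.1 min

Compare a few routes:
Wendle → Ravel → Hale → Yarm → Irby: 2.5+0.8+2.3+3.4 = 9
Wendle → Ravel → Hale → Selby → Yarm → Irby: 2.5+0.8+1.5+2.5+3.4 = 10.7
Wendle → Jorvik → Brook → Irby: 3.8+2.4+0.9 = 7.1
Wendle → Ravel → Hale → Brook → Irby: 2.5+0.8+3.4+0.9 = 7.6
Cheapest is Wendle → Jorvik → Brook → Irby at 7.1 min.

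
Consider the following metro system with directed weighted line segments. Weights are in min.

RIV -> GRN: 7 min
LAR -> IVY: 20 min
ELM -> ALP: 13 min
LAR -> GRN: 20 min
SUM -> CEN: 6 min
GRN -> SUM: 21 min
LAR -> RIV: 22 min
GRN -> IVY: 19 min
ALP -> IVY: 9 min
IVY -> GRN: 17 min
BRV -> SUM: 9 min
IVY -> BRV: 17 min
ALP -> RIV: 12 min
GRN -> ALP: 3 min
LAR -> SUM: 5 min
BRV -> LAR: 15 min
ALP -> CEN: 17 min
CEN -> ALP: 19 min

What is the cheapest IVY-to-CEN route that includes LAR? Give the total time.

Shortest IVY→LAR: IVY → BRV → LAR = 32
Shortest LAR→CEN: LAR → SUM → CEN = 11
Total via LAR: 32 + 11 = 43 min.

43 min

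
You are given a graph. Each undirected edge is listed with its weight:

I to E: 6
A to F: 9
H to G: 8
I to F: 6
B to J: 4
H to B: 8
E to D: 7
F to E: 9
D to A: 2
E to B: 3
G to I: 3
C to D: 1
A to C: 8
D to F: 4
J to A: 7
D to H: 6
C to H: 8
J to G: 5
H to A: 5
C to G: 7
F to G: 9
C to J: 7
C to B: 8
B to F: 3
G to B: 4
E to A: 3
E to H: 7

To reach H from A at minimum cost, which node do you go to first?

H

Compare a few routes:
A–D–H: 2+6 = 8
A–H: 5 = 5
The minimum is 5 via A–H.
So from A the first move is to H.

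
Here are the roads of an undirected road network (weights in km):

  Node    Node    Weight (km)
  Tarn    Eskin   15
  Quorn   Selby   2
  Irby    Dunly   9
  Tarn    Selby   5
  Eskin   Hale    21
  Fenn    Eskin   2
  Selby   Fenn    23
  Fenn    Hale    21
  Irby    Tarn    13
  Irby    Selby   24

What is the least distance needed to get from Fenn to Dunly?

Running Dijkstra from Fenn:
Fenn: 0
Eskin: 2  (via Fenn)
Tarn: 17  (via Eskin)
Hale: 21  (via Fenn)
Selby: 22  (via Tarn)
Quorn: 24  (via Selby)
Irby: 30  (via Tarn)
Dunly: 39  (via Irby)
Shortest route: Fenn → Eskin → Tarn → Irby → Dunly = 39 km.

39 km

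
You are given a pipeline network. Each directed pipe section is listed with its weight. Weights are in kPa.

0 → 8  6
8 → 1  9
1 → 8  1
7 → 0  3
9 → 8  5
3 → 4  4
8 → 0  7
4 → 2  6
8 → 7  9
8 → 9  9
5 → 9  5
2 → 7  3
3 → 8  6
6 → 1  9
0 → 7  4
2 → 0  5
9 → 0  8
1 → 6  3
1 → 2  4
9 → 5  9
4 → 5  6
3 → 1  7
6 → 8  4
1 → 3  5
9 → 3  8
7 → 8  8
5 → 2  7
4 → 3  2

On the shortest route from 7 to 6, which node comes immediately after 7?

8

Candidate routes:
7–8–9–3–1–6: 8+9+8+7+3 = 35
7–8–1–6: 8+9+3 = 20
7–0–8–1–6: 3+6+9+3 = 21
Cheapest is 7–8–1–6 at 20 kPa.
So from 7 the first move is to 8.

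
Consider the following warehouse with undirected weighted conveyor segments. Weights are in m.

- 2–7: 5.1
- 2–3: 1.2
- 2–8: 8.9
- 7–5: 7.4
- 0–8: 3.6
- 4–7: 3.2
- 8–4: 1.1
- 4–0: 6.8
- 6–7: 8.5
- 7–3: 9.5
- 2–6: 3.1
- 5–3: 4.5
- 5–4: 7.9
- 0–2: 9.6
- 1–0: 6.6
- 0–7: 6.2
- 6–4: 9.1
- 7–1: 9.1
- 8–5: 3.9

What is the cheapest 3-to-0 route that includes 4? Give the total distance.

Best 3 to 4: 3 → 2 → 7 → 4 costing 9.5
Shortest 4→0: 4 → 8 → 0 = 4.7
Total via 4: 9.5 + 4.7 = 14.2 m.

14.2 m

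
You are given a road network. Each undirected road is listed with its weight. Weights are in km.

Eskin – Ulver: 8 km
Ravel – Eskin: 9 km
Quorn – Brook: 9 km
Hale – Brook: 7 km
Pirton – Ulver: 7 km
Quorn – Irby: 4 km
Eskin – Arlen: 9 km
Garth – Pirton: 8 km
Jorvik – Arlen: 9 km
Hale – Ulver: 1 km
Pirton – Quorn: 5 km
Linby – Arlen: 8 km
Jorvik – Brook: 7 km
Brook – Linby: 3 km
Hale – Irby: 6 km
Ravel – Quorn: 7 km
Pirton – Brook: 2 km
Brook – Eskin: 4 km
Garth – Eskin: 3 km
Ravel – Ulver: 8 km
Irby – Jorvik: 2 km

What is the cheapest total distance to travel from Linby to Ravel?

16 km

Compare a few routes:
Linby → Brook → Pirton → Quorn → Ravel: 3+2+5+7 = 17
Linby → Brook → Eskin → Ravel: 3+4+9 = 16
Cheapest is Linby → Brook → Eskin → Ravel at 16 km.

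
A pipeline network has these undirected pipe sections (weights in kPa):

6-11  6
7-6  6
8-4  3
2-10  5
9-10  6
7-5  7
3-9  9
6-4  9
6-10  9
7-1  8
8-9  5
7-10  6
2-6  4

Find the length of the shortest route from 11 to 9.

Candidate routes:
11–6–4–8–9: 6+9+3+5 = 23
11–6–10–9: 6+9+6 = 21
The minimum is 21 kPa via 11–6–10–9.

21 kPa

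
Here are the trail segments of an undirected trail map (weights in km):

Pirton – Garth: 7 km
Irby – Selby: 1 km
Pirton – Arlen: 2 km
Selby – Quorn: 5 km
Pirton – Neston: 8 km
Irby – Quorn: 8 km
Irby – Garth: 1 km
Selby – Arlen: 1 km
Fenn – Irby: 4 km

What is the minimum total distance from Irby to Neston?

12 km

Enumerating some paths:
Irby–Garth–Pirton–Neston: 1+7+8 = 16
Irby–Selby–Arlen–Pirton–Neston: 1+1+2+8 = 12
The minimum is 12 km via Irby–Selby–Arlen–Pirton–Neston.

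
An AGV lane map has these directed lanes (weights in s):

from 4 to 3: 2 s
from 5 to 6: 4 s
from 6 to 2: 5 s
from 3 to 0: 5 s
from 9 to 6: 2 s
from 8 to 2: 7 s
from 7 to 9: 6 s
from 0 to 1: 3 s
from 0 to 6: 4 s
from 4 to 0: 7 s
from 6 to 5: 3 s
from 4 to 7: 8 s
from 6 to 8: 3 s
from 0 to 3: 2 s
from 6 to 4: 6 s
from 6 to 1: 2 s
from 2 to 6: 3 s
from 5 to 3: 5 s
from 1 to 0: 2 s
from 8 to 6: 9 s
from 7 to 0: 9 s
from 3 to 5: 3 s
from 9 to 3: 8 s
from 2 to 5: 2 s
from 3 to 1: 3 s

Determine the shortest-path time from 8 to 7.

Settle nodes by increasing distance from 8:
8: 0
2: 7  (via 8)
5: 9  (via 2)
6: 9  (via 8)
1: 11  (via 6)
0: 13  (via 1)
3: 14  (via 5)
4: 15  (via 6)
7: 23  (via 4)
Shortest route: 8–6–4–7 = 23 s.

23 s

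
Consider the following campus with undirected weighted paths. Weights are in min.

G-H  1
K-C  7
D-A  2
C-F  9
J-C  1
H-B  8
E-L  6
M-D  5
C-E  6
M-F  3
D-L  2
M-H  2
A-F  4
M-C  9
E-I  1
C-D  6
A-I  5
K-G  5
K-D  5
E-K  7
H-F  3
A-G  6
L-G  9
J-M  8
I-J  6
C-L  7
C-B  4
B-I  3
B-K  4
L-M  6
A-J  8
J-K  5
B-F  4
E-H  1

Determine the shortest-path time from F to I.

Settle nodes by increasing distance from F:
F: 0
H: 3  (via F)
M: 3  (via F)
A: 4  (via F)
B: 4  (via F)
E: 4  (via H)
G: 4  (via H)
I: 5  (via E)
Shortest route: F–H–E–I = 5 min.

5 min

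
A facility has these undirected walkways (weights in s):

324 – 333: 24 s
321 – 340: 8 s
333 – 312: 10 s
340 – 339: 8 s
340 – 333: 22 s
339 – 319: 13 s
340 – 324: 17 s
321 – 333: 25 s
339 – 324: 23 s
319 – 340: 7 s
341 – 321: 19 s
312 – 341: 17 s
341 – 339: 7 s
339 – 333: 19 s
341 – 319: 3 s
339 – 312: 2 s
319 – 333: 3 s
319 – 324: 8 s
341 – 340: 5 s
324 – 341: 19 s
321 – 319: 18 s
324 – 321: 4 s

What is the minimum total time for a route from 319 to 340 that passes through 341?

Best 319 to 341: 319–341 costing 3
Best 341 to 340: 341–340 costing 5
Total via 341: 3 + 5 = 8 s.

8 s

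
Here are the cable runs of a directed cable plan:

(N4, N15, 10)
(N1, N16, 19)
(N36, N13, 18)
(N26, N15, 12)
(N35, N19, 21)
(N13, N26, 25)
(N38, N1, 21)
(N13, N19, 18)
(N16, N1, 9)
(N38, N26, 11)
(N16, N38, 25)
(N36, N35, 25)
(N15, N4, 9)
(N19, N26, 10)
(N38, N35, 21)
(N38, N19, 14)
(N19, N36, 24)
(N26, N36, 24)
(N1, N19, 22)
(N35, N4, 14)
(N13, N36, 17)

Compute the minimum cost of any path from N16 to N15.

48

Enumerating some paths:
N16 → N38 → N19 → N26 → N15: 25+14+10+12 = 61
N16 → N38 → N26 → N15: 25+11+12 = 48
N16 → N1 → N19 → N26 → N15: 9+22+10+12 = 53
The minimum is 48 via N16 → N38 → N26 → N15.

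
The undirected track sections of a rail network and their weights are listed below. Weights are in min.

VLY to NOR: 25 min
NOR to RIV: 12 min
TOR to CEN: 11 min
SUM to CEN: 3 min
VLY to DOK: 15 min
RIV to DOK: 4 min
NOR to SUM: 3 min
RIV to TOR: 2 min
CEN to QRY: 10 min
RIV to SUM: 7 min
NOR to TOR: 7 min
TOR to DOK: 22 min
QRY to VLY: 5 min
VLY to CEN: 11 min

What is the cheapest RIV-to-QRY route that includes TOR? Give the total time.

Best RIV to TOR: RIV → TOR costing 2
Best TOR to QRY: TOR → CEN → QRY costing 21
Total via TOR: 2 + 21 = 23 min.

23 min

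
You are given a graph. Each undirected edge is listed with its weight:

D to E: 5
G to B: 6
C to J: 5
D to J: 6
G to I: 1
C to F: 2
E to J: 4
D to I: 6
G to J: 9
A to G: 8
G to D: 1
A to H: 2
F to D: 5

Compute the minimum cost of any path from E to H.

16

Candidate routes:
E - D - G - A - H: 5+1+8+2 = 16
E - J - D - G - A - H: 4+6+1+8+2 = 21
Cheapest is E - D - G - A - H at 16.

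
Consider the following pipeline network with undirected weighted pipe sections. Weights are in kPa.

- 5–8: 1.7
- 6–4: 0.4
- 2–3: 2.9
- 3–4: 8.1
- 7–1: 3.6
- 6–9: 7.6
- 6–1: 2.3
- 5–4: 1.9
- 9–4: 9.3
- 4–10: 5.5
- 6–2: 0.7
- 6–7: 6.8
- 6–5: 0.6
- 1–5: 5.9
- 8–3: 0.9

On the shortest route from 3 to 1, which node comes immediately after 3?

Enumerating some paths:
3–8–5–6–1: 0.9+1.7+0.6+2.3 = 5.5
3–2–6–1: 2.9+0.7+2.3 = 5.9
3–8–5–4–6–1: 0.9+1.7+1.9+0.4+2.3 = 7.2
3–8–5–1: 0.9+1.7+5.9 = 8.5
The minimum is 5.5 kPa via 3–8–5–6–1.
So from 3 the first move is to 8.

8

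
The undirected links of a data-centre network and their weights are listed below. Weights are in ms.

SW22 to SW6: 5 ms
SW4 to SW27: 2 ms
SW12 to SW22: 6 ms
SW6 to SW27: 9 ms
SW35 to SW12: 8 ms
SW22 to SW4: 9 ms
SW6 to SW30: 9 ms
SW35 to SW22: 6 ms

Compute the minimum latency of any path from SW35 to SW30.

Shortest distances from SW35:
SW35: 0
SW22: 6  (via SW35)
SW12: 8  (via SW35)
SW6: 11  (via SW22)
SW4: 15  (via SW22)
SW27: 17  (via SW4)
SW30: 20  (via SW6)
Shortest route: SW35–SW22–SW6–SW30 = 20 ms.

20 ms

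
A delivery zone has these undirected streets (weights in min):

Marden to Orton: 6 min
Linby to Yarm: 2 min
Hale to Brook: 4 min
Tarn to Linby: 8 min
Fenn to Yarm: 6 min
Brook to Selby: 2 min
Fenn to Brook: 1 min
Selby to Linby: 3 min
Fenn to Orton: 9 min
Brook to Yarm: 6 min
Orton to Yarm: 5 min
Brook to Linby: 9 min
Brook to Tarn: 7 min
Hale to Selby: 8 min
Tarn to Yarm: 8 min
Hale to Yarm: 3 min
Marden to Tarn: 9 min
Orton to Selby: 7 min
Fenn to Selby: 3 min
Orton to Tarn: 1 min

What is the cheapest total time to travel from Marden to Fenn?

Shortest distances from Marden:
Marden: 0
Orton: 6  (via Marden)
Tarn: 7  (via Orton)
Yarm: 11  (via Orton)
Linby: 13  (via Yarm)
Selby: 13  (via Orton)
Hale: 14  (via Yarm)
Brook: 14  (via Tarn)
Fenn: 15  (via Orton)
Shortest route: Marden → Orton → Fenn = 15 min.

15 min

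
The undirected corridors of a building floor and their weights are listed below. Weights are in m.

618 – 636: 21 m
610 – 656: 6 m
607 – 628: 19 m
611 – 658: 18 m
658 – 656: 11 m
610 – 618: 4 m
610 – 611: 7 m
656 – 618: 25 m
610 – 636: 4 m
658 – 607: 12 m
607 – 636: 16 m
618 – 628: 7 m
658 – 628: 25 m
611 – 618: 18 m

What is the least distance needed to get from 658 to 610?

Settle nodes by increasing distance from 658:
658: 0
656: 11  (via 658)
607: 12  (via 658)
610: 17  (via 656)
Shortest route: 658 → 656 → 610 = 17 m.

17 m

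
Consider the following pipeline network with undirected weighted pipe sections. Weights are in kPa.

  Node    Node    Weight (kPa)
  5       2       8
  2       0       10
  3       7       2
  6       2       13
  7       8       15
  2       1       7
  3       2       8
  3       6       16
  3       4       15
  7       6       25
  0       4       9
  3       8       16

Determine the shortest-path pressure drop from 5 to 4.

27 kPa

Shortest distances from 5:
5: 0
2: 8  (via 5)
1: 15  (via 2)
3: 16  (via 2)
0: 18  (via 2)
7: 18  (via 3)
6: 21  (via 2)
4: 27  (via 0)
Shortest route: 5–2–0–4 = 27 kPa.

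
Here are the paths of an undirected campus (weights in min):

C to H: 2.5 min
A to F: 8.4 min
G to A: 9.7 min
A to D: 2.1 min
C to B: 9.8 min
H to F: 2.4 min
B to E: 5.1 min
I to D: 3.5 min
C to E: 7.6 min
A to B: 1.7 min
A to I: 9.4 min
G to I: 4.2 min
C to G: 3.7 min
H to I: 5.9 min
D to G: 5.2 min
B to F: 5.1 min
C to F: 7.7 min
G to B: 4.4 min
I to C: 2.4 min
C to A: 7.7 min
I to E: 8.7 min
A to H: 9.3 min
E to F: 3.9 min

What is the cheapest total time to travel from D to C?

Shortest distances from D:
D: 0
A: 2.1  (via D)
I: 3.5  (via D)
B: 3.8  (via A)
G: 5.2  (via D)
C: 5.9  (via I)
Shortest route: D → I → C = 5.9 min.

5.9 min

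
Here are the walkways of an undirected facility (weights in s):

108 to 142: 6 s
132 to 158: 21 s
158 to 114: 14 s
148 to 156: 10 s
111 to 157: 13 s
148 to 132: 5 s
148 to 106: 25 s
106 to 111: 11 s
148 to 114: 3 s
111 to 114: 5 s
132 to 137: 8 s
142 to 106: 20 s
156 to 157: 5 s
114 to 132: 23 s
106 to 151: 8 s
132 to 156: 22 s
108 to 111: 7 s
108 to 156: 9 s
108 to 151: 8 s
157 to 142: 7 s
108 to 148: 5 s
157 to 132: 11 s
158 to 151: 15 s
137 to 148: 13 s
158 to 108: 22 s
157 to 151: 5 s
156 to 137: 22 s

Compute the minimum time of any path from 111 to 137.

Settle nodes by increasing distance from 111:
111: 0
114: 5  (via 111)
108: 7  (via 111)
148: 8  (via 114)
106: 11  (via 111)
132: 13  (via 148)
157: 13  (via 111)
142: 13  (via 108)
151: 15  (via 108)
156: 16  (via 108)
158: 19  (via 114)
137: 21  (via 148)
Shortest route: 111 → 114 → 148 → 137 = 21 s.

21 s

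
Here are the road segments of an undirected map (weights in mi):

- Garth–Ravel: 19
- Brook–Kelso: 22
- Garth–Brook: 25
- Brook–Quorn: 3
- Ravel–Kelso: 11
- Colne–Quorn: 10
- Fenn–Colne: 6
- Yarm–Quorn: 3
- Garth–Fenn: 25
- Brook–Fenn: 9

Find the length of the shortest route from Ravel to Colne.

Settle nodes by increasing distance from Ravel:
Ravel: 0
Kelso: 11  (via Ravel)
Garth: 19  (via Ravel)
Brook: 33  (via Kelso)
Quorn: 36  (via Brook)
Yarm: 39  (via Quorn)
Fenn: 42  (via Brook)
Colne: 46  (via Quorn)
Shortest route: Ravel → Kelso → Brook → Quorn → Colne = 46 mi.

46 mi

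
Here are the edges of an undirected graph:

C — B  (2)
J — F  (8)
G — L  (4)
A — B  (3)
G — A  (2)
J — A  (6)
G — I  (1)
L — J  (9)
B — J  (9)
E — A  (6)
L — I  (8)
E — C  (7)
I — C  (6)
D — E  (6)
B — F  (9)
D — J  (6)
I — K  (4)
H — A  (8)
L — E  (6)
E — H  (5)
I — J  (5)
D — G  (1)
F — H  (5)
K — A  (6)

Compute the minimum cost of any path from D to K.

6

Shortest distances from D:
D: 0
G: 1  (via D)
I: 2  (via G)
A: 3  (via G)
L: 5  (via G)
B: 6  (via A)
E: 6  (via D)
J: 6  (via D)
K: 6  (via I)
Shortest route: D–G–I–K = 6.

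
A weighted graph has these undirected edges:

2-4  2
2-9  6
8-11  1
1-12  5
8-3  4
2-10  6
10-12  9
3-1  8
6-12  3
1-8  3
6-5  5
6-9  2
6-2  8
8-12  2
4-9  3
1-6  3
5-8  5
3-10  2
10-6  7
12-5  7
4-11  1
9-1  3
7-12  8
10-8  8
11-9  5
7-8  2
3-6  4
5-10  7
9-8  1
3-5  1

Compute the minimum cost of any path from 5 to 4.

Compare a few routes:
5–3–8–9–4: 1+4+1+3 = 9
5–8–11–4: 5+1+1 = 7
5–8–9–4: 5+1+3 = 9
Cheapest is 5–8–11–4 at 7.

7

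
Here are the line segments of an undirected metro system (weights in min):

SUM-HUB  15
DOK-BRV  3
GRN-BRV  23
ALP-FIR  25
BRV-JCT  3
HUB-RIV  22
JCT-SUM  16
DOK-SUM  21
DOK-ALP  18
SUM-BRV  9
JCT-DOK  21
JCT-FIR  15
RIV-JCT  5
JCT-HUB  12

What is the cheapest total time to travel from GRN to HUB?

38 min

Candidate routes:
GRN → BRV → JCT → RIV → HUB: 23+3+5+22 = 53
GRN → BRV → JCT → HUB: 23+3+12 = 38
GRN → BRV → JCT → SUM → HUB: 23+3+16+15 = 57
GRN → BRV → SUM → HUB: 23+9+15 = 47
Cheapest is GRN → BRV → JCT → HUB at 38 min.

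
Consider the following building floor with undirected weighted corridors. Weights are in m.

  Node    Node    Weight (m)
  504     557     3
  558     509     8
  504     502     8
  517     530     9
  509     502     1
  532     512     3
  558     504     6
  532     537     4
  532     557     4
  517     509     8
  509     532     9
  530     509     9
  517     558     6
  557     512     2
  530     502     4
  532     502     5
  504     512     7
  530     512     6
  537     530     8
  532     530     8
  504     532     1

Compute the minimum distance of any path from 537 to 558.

Settle nodes by increasing distance from 537:
537: 0
532: 4  (via 537)
504: 5  (via 532)
512: 7  (via 532)
557: 8  (via 532)
530: 8  (via 537)
502: 9  (via 532)
509: 10  (via 502)
558: 11  (via 504)
Shortest route: 537–532–504–558 = 11 m.

11 m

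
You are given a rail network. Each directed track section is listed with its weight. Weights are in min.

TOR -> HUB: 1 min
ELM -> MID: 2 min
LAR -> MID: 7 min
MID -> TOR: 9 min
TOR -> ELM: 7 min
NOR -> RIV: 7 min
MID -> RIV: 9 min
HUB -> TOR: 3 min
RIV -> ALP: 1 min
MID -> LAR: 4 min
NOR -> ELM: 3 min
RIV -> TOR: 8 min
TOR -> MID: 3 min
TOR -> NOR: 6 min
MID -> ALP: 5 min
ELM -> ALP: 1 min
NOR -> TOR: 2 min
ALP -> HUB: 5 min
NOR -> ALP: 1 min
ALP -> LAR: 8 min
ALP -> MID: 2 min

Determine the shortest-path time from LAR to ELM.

Compare a few routes:
LAR → MID → TOR → NOR → ELM: 7+9+6+3 = 25
LAR → MID → TOR → ELM: 7+9+7 = 23
LAR → MID → ALP → HUB → TOR → ELM: 7+5+5+3+7 = 27
Cheapest is LAR → MID → TOR → ELM at 23 min.

23 min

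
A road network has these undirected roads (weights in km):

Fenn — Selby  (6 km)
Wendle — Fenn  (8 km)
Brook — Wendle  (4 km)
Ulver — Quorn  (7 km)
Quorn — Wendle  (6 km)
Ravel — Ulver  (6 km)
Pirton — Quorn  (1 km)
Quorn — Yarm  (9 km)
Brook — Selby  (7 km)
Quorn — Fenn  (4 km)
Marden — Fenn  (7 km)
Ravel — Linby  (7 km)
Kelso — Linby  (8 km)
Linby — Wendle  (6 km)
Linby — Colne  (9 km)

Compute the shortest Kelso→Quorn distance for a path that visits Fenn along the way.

26 km

Shortest Kelso→Fenn: Kelso–Linby–Wendle–Fenn = 22
Best Fenn to Quorn: Fenn–Quorn costing 4
Total via Fenn: 22 + 4 = 26 km.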